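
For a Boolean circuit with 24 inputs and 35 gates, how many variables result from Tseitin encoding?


The Tseitin transformation introduces one auxiliary variable per gate.
Total variables = inputs + gates = 24 + 35 = 59.

59


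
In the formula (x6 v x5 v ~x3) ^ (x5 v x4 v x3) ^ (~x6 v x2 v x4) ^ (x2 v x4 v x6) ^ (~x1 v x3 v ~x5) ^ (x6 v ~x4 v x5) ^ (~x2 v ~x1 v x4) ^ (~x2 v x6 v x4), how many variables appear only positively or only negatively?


A pure literal appears in only one polarity across all clauses.
Pure literals: x1 (negative only).
Count = 1.

1


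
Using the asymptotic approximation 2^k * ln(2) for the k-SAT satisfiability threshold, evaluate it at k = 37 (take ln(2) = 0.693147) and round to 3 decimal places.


Using the asymptotic formula: threshold ~ 2^k * ln(2).
2^37 = 137438953472.
137438953472 * 0.693147 = 95265398282.256.

95265398282.256


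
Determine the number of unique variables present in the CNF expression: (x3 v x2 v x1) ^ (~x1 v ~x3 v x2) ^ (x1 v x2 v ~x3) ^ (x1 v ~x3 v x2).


Identify each distinct variable in the formula.
Variables found: x1, x2, x3.
Total distinct variables = 3.

3


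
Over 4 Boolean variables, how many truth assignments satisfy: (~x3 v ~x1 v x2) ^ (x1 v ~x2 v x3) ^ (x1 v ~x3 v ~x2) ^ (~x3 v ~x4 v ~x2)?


Enumerate all 16 truth assignments over 4 variables.
Test each against every clause.
Satisfying assignments found: 9.

9


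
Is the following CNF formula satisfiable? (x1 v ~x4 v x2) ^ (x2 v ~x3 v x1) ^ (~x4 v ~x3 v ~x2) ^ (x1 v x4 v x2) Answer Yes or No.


Check all 16 possible truth assignments.
Number of satisfying assignments found: 10.
The formula is satisfiable.

Yes


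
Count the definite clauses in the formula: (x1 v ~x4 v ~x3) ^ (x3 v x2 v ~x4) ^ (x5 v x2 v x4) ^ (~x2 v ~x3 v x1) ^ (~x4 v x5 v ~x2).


A definite clause has exactly one positive literal.
Clause 1: 1 positive -> definite
Clause 2: 2 positive -> not definite
Clause 3: 3 positive -> not definite
Clause 4: 1 positive -> definite
Clause 5: 1 positive -> definite
Definite clause count = 3.

3


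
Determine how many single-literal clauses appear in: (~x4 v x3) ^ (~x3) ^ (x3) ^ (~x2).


A unit clause contains exactly one literal.
Unit clauses found: (~x3), (x3), (~x2).
Count = 3.

3


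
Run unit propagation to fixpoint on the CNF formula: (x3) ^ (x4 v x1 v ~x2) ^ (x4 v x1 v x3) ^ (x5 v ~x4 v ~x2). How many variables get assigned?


Unit propagation repeatedly assigns the literal in any unit clause, then simplifies.
Assignments in order: x3 = T.
No further unit clauses remain.
Total variables assigned = 1.

1


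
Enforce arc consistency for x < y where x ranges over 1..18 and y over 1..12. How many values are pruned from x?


For the constraint x < y, x needs a supporting value in y's domain.
x can be at most 11 (one less than y's maximum).
Valid x values from domain: 11 out of 18.
Pruned = 18 - 11 = 7.

7


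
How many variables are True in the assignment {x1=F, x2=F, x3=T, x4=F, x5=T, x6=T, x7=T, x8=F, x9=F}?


The weight is the number of variables assigned True.
True variables: x3, x5, x6, x7.
Weight = 4.

4


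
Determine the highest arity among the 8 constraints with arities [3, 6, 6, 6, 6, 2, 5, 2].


The arities are: 3, 6, 6, 6, 6, 2, 5, 2.
Scan for the maximum value.
Maximum arity = 6.

6


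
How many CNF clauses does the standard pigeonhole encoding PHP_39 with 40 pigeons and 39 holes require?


The PHP encoding has two parts:
1) At-least-one-hole clauses: 40 (one per pigeon, each with 39 literals).
2) At-most-one-pigeon-per-hole clauses: 39 holes * C(40,2) = 39 * 780 = 30420.
Total clauses = 40 + 30420 = 30460.

30460


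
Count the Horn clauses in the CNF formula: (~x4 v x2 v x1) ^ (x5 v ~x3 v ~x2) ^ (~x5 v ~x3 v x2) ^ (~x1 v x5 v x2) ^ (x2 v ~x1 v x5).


A Horn clause has at most one positive literal.
Clause 1: 2 positive lit(s) -> not Horn
Clause 2: 1 positive lit(s) -> Horn
Clause 3: 1 positive lit(s) -> Horn
Clause 4: 2 positive lit(s) -> not Horn
Clause 5: 2 positive lit(s) -> not Horn
Total Horn clauses = 2.

2


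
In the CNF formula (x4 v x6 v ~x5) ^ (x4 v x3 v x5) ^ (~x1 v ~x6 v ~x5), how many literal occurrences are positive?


Scan each clause for unnegated literals.
Clause 1: 2 positive; Clause 2: 3 positive; Clause 3: 0 positive.
Total positive literal occurrences = 5.

5


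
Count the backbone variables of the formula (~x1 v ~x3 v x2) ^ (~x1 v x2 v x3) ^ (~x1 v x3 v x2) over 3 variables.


Find all satisfying assignments: 6 model(s).
Check which variables have the same value in every model.
No variable is fixed across all models.
Backbone size = 0.

0


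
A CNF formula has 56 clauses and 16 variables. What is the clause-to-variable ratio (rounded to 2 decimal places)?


Clause-to-variable ratio = clauses / variables.
56 / 16 = 3.5.

3.5


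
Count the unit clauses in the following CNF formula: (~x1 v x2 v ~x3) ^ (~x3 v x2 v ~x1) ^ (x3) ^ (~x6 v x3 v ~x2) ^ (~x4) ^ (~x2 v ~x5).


A unit clause contains exactly one literal.
Unit clauses found: (x3), (~x4).
Count = 2.

2


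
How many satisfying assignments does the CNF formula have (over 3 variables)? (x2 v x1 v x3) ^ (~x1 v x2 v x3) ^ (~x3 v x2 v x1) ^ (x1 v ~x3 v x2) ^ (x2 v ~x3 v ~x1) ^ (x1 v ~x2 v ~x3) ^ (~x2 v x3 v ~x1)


Enumerate all 8 truth assignments over 3 variables.
Test each against every clause.
Satisfying assignments found: 2.

2


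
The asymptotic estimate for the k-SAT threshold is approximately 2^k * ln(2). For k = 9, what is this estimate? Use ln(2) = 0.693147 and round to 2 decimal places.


Using the asymptotic formula: threshold ~ 2^k * ln(2).
2^9 = 512.
512 * 0.693147 = 354.89.

354.89


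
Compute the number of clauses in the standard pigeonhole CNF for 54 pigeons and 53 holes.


The PHP encoding has two parts:
1) At-least-one-hole clauses: 54 (one per pigeon, each with 53 literals).
2) At-most-one-pigeon-per-hole clauses: 53 holes * C(54,2) = 53 * 1431 = 75843.
Total clauses = 54 + 75843 = 75897.

75897


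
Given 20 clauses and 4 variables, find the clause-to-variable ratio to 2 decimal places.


Clause-to-variable ratio = clauses / variables.
20 / 4 = 5.0.

5.0


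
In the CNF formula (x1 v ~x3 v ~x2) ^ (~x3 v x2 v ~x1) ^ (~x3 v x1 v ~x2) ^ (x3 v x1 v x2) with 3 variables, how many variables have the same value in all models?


Find all satisfying assignments: 5 model(s).
Check which variables have the same value in every model.
No variable is fixed across all models.
Backbone size = 0.

0


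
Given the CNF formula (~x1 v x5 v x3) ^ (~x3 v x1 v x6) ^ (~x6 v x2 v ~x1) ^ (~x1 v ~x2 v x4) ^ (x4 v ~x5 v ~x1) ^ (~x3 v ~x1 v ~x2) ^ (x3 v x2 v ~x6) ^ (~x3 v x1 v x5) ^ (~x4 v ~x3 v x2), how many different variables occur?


Identify each distinct variable in the formula.
Variables found: x1, x2, x3, x4, x5, x6.
Total distinct variables = 6.

6


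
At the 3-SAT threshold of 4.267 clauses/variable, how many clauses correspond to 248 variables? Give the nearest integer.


The 3-SAT phase transition occurs at approximately 4.267 clauses per variable.
m = 4.267 * 248 = 1058.216.
Rounded to nearest integer: 1058.

1058


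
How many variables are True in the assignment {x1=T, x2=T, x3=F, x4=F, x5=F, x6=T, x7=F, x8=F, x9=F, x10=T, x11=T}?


The weight is the number of variables assigned True.
True variables: x1, x2, x6, x10, x11.
Weight = 5.

5


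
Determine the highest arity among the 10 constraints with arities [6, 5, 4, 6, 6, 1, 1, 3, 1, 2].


The arities are: 6, 5, 4, 6, 6, 1, 1, 3, 1, 2.
Scan for the maximum value.
Maximum arity = 6.

6


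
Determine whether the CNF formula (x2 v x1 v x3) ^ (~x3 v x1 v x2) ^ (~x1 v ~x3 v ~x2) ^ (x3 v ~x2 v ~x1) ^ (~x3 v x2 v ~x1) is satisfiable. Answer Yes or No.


Check all 8 possible truth assignments.
Number of satisfying assignments found: 3.
The formula is satisfiable.

Yes


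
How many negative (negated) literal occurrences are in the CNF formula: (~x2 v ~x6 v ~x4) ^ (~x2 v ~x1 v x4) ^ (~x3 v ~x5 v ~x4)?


Scan each clause for negated literals.
Clause 1: 3 negative; Clause 2: 2 negative; Clause 3: 3 negative.
Total negative literal occurrences = 8.

8


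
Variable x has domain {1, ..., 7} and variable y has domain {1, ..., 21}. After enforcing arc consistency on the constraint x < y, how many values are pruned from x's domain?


For the constraint x < y, x needs a supporting value in y's domain.
x can be at most 20 (one less than y's maximum).
Valid x values from domain: 7 out of 7.
Pruned = 7 - 7 = 0.

0


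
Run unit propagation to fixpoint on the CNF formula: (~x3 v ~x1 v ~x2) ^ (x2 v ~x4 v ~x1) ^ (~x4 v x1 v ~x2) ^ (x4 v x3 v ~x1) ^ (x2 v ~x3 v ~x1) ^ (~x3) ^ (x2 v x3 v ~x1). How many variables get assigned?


Unit propagation repeatedly assigns the literal in any unit clause, then simplifies.
Assignments in order: x3 = F.
No further unit clauses remain.
Total variables assigned = 1.

1


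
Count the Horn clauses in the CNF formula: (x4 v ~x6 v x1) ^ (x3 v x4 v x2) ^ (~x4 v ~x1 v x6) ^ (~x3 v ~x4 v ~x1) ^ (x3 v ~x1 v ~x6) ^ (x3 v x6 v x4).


A Horn clause has at most one positive literal.
Clause 1: 2 positive lit(s) -> not Horn
Clause 2: 3 positive lit(s) -> not Horn
Clause 3: 1 positive lit(s) -> Horn
Clause 4: 0 positive lit(s) -> Horn
Clause 5: 1 positive lit(s) -> Horn
Clause 6: 3 positive lit(s) -> not Horn
Total Horn clauses = 3.

3


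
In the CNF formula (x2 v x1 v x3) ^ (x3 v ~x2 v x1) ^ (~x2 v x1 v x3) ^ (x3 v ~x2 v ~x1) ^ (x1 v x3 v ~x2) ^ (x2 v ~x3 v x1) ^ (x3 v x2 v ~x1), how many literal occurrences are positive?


Scan each clause for unnegated literals.
Clause 1: 3 positive; Clause 2: 2 positive; Clause 3: 2 positive; Clause 4: 1 positive; Clause 5: 2 positive; Clause 6: 2 positive; Clause 7: 2 positive.
Total positive literal occurrences = 14.

14


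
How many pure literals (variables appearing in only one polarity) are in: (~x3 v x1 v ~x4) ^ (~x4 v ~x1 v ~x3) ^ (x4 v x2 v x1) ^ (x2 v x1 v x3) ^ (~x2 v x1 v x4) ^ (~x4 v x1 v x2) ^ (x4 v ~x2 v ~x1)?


A pure literal appears in only one polarity across all clauses.
No pure literals found.
Count = 0.

0


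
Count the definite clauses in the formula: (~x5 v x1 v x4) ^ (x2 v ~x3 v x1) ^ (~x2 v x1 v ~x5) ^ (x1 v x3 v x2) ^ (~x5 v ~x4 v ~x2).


A definite clause has exactly one positive literal.
Clause 1: 2 positive -> not definite
Clause 2: 2 positive -> not definite
Clause 3: 1 positive -> definite
Clause 4: 3 positive -> not definite
Clause 5: 0 positive -> not definite
Definite clause count = 1.

1


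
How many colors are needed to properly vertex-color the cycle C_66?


A cycle on an even number of vertices is bipartite: alternate two colors around the cycle.
Since 66 is even, two colors suffice, and at least two are needed because the graph has edges.
Chromatic number = 2.

2


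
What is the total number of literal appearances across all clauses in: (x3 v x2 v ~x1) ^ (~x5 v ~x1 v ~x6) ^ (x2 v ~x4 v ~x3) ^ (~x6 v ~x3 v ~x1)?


Clause lengths: 3, 3, 3, 3.
Sum = 3 + 3 + 3 + 3 = 12.

12


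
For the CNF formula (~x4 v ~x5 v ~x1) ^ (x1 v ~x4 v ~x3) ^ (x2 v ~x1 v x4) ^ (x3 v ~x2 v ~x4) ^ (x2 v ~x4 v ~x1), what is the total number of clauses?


Each group enclosed in parentheses joined by ^ is one clause.
Counting the conjuncts: 5 clauses.

5


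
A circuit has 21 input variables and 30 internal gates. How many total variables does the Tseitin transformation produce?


The Tseitin transformation introduces one auxiliary variable per gate.
Total variables = inputs + gates = 21 + 30 = 51.

51


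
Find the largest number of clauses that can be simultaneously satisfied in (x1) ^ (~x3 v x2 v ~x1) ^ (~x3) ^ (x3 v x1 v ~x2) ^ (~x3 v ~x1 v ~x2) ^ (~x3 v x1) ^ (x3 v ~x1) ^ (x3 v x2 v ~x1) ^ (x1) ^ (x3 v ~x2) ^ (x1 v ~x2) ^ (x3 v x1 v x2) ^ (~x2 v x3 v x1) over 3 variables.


Enumerate all 8 truth assignments.
For each, count how many of the 13 clauses are satisfied.
The formula is not fully satisfiable, so the maximum is below 13.
Maximum simultaneously satisfiable clauses = 11.

11


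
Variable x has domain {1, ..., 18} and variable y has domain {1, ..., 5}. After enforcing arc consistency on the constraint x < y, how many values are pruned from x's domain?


For the constraint x < y, x needs a supporting value in y's domain.
x can be at most 4 (one less than y's maximum).
Valid x values from domain: 4 out of 18.
Pruned = 18 - 4 = 14.

14


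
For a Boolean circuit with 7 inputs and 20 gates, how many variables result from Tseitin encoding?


The Tseitin transformation introduces one auxiliary variable per gate.
Total variables = inputs + gates = 7 + 20 = 27.

27


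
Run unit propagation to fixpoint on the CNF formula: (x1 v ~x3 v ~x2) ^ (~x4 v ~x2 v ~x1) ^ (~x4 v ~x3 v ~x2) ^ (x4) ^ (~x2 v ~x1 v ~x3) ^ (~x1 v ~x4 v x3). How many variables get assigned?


Unit propagation repeatedly assigns the literal in any unit clause, then simplifies.
Assignments in order: x4 = T.
No further unit clauses remain.
Total variables assigned = 1.

1


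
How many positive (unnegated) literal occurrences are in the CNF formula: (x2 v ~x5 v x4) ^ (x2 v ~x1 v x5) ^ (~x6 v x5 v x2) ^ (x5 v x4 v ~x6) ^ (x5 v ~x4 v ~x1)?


Scan each clause for unnegated literals.
Clause 1: 2 positive; Clause 2: 2 positive; Clause 3: 2 positive; Clause 4: 2 positive; Clause 5: 1 positive.
Total positive literal occurrences = 9.

9


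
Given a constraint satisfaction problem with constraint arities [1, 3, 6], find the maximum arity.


The arities are: 1, 3, 6.
Scan for the maximum value.
Maximum arity = 6.

6


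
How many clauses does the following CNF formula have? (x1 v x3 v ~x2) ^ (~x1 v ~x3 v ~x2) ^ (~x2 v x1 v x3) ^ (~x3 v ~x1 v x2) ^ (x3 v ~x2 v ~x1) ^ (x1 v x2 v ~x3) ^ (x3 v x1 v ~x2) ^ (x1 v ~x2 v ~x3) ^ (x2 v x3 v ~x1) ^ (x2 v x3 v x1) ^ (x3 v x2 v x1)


Each group enclosed in parentheses joined by ^ is one clause.
Counting the conjuncts: 11 clauses.

11


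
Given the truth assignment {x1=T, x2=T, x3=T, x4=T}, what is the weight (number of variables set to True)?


The weight is the number of variables assigned True.
True variables: x1, x2, x3, x4.
Weight = 4.

4


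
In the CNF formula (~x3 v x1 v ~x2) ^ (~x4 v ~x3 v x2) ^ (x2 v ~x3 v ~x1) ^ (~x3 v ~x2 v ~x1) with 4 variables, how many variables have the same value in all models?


Find all satisfying assignments: 9 model(s).
Check which variables have the same value in every model.
No variable is fixed across all models.
Backbone size = 0.

0


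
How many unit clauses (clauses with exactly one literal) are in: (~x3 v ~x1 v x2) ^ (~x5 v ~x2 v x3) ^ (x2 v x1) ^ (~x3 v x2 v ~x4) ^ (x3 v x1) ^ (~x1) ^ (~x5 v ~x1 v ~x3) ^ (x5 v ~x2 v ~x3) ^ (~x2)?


A unit clause contains exactly one literal.
Unit clauses found: (~x1), (~x2).
Count = 2.

2


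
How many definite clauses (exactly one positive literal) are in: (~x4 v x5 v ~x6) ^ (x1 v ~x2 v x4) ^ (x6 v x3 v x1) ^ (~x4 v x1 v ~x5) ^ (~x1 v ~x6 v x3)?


A definite clause has exactly one positive literal.
Clause 1: 1 positive -> definite
Clause 2: 2 positive -> not definite
Clause 3: 3 positive -> not definite
Clause 4: 1 positive -> definite
Clause 5: 1 positive -> definite
Definite clause count = 3.

3


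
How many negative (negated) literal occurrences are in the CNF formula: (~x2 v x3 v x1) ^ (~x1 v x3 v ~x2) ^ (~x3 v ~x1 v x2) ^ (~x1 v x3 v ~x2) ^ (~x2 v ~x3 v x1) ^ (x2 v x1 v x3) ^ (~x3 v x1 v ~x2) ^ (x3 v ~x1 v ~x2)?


Scan each clause for negated literals.
Clause 1: 1 negative; Clause 2: 2 negative; Clause 3: 2 negative; Clause 4: 2 negative; Clause 5: 2 negative; Clause 6: 0 negative; Clause 7: 2 negative; Clause 8: 2 negative.
Total negative literal occurrences = 13.

13


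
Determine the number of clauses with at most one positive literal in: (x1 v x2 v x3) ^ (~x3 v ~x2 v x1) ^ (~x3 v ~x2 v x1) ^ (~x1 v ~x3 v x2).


A Horn clause has at most one positive literal.
Clause 1: 3 positive lit(s) -> not Horn
Clause 2: 1 positive lit(s) -> Horn
Clause 3: 1 positive lit(s) -> Horn
Clause 4: 1 positive lit(s) -> Horn
Total Horn clauses = 3.

3


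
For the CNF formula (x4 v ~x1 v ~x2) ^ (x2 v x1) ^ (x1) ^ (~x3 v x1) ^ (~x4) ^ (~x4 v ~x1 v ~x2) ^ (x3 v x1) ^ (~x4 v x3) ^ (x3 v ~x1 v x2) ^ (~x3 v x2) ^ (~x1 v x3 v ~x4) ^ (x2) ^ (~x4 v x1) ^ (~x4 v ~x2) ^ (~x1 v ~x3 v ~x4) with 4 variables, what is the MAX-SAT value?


Enumerate all 16 truth assignments.
For each, count how many of the 15 clauses are satisfied.
The formula is not fully satisfiable, so the maximum is below 15.
Maximum simultaneously satisfiable clauses = 14.

14


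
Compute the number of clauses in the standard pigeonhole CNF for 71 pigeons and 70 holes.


The PHP encoding has two parts:
1) At-least-one-hole clauses: 71 (one per pigeon, each with 70 literals).
2) At-most-one-pigeon-per-hole clauses: 70 holes * C(71,2) = 70 * 2485 = 173950.
Total clauses = 71 + 173950 = 174021.

174021


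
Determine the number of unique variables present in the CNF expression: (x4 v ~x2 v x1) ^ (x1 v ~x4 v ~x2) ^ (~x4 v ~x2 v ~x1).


Identify each distinct variable in the formula.
Variables found: x1, x2, x4.
Total distinct variables = 3.

3


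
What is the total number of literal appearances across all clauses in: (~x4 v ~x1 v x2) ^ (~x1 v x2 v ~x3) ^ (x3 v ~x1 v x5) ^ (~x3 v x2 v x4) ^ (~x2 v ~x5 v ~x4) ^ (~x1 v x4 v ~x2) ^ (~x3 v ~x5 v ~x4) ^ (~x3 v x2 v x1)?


Clause lengths: 3, 3, 3, 3, 3, 3, 3, 3.
Sum = 3 + 3 + 3 + 3 + 3 + 3 + 3 + 3 = 24.

24


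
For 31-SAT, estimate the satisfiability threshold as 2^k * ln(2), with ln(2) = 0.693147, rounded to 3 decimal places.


Using the asymptotic formula: threshold ~ 2^k * ln(2).
2^31 = 2147483648.
2147483648 * 0.693147 = 1488521848.16.

1488521848.16


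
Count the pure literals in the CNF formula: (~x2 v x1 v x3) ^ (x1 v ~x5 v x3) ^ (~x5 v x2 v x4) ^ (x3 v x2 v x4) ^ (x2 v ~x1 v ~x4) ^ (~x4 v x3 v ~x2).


A pure literal appears in only one polarity across all clauses.
Pure literals: x3 (positive only), x5 (negative only).
Count = 2.

2


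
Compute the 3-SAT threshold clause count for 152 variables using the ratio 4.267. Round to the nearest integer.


The 3-SAT phase transition occurs at approximately 4.267 clauses per variable.
m = 4.267 * 152 = 648.584.
Rounded to nearest integer: 649.

649


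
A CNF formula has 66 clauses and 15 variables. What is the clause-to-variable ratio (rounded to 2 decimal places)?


Clause-to-variable ratio = clauses / variables.
66 / 15 = 4.4.

4.4


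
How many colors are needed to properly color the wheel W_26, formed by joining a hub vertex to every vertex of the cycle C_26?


W_26 consists of the cycle C_26 together with a hub vertex adjacent to every cycle vertex.
The cycle C_26 needs 2 colors (even cycle -> 2).
The hub is adjacent to every cycle vertex, so it must receive a new color distinct from all of them.
Chromatic number = 2 + 1 = 3.

3


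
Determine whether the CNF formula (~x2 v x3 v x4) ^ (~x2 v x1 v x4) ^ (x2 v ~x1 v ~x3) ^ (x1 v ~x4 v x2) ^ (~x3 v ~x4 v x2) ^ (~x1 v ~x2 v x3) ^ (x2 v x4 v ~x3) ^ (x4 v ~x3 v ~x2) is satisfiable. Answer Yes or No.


Check all 16 possible truth assignments.
Number of satisfying assignments found: 6.
The formula is satisfiable.

Yes


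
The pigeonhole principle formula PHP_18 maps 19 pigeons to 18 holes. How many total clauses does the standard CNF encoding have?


The PHP encoding has two parts:
1) At-least-one-hole clauses: 19 (one per pigeon, each with 18 literals).
2) At-most-one-pigeon-per-hole clauses: 18 holes * C(19,2) = 18 * 171 = 3078.
Total clauses = 19 + 3078 = 3097.

3097


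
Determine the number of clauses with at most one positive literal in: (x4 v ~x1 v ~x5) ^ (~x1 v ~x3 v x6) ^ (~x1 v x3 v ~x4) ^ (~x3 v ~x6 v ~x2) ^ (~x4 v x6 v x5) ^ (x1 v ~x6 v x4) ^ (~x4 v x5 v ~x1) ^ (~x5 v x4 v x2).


A Horn clause has at most one positive literal.
Clause 1: 1 positive lit(s) -> Horn
Clause 2: 1 positive lit(s) -> Horn
Clause 3: 1 positive lit(s) -> Horn
Clause 4: 0 positive lit(s) -> Horn
Clause 5: 2 positive lit(s) -> not Horn
Clause 6: 2 positive lit(s) -> not Horn
Clause 7: 1 positive lit(s) -> Horn
Clause 8: 2 positive lit(s) -> not Horn
Total Horn clauses = 5.

5


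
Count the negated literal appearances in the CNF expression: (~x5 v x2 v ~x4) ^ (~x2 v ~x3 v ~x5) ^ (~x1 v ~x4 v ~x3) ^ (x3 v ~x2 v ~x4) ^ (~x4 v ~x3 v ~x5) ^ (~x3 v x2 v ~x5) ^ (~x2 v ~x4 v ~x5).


Scan each clause for negated literals.
Clause 1: 2 negative; Clause 2: 3 negative; Clause 3: 3 negative; Clause 4: 2 negative; Clause 5: 3 negative; Clause 6: 2 negative; Clause 7: 3 negative.
Total negative literal occurrences = 18.

18


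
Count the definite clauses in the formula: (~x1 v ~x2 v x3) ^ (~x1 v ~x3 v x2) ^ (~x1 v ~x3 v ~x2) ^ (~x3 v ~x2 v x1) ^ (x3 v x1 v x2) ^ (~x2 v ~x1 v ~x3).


A definite clause has exactly one positive literal.
Clause 1: 1 positive -> definite
Clause 2: 1 positive -> definite
Clause 3: 0 positive -> not definite
Clause 4: 1 positive -> definite
Clause 5: 3 positive -> not definite
Clause 6: 0 positive -> not definite
Definite clause count = 3.

3


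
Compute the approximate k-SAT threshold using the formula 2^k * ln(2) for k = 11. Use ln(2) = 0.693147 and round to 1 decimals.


Using the asymptotic formula: threshold ~ 2^k * ln(2).
2^11 = 2048.
2048 * 0.693147 = 1419.6.

1419.6


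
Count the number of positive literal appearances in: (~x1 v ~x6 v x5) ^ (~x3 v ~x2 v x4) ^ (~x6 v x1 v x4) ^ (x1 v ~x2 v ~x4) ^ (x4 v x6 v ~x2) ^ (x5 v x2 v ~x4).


Scan each clause for unnegated literals.
Clause 1: 1 positive; Clause 2: 1 positive; Clause 3: 2 positive; Clause 4: 1 positive; Clause 5: 2 positive; Clause 6: 2 positive.
Total positive literal occurrences = 9.

9


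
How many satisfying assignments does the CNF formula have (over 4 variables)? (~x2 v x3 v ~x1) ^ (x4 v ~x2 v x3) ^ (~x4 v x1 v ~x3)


Enumerate all 16 truth assignments over 4 variables.
Test each against every clause.
Satisfying assignments found: 11.

11


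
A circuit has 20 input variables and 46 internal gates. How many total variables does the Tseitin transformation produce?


The Tseitin transformation introduces one auxiliary variable per gate.
Total variables = inputs + gates = 20 + 46 = 66.

66


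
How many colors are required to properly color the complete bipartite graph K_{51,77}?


K_{51,77} is bipartite by definition: the two parts are independent sets, with every edge crossing between them.
Color all vertices in one part with color 1 and all vertices in the other part with color 2.
Since the graph has at least one edge, one color does not suffice.
Chromatic number = 2.

2


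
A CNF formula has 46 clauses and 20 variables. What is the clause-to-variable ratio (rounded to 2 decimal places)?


Clause-to-variable ratio = clauses / variables.
46 / 20 = 2.3.

2.3


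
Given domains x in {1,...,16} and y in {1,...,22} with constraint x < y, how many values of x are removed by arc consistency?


For the constraint x < y, x needs a supporting value in y's domain.
x can be at most 21 (one less than y's maximum).
Valid x values from domain: 16 out of 16.
Pruned = 16 - 16 = 0.

0


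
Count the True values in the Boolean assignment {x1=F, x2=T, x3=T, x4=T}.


The weight is the number of variables assigned True.
True variables: x2, x3, x4.
Weight = 3.

3


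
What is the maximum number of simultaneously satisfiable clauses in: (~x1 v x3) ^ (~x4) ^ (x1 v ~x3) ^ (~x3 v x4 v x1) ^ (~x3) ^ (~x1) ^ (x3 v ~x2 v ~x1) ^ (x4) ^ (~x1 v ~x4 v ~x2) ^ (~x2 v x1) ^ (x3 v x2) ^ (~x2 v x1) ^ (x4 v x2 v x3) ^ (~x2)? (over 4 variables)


Enumerate all 16 truth assignments.
For each, count how many of the 14 clauses are satisfied.
The formula is not fully satisfiable, so the maximum is below 14.
Maximum simultaneously satisfiable clauses = 12.

12


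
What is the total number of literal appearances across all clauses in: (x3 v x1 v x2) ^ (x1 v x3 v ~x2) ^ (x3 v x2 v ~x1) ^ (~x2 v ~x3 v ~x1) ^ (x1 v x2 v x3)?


Clause lengths: 3, 3, 3, 3, 3.
Sum = 3 + 3 + 3 + 3 + 3 = 15.

15


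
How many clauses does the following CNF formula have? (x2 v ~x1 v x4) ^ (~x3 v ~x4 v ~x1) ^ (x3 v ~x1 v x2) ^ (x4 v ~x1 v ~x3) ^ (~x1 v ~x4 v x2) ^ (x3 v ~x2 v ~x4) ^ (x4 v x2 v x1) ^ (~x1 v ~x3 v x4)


Each group enclosed in parentheses joined by ^ is one clause.
Counting the conjuncts: 8 clauses.

8


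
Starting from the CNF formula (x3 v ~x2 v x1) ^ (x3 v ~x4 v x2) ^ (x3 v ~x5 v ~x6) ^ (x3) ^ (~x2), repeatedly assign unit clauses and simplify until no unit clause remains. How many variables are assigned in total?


Unit propagation repeatedly assigns the literal in any unit clause, then simplifies.
Assignments in order: x3 = T, x2 = F.
No further unit clauses remain.
Total variables assigned = 2.

2


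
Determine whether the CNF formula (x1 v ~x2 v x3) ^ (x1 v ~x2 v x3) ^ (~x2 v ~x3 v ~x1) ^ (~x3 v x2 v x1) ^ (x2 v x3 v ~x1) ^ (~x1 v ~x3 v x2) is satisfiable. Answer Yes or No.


Check all 8 possible truth assignments.
Number of satisfying assignments found: 3.
The formula is satisfiable.

Yes


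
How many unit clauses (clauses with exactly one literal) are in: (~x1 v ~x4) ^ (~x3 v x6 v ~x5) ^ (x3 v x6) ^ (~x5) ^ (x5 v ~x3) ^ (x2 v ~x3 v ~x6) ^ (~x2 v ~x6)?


A unit clause contains exactly one literal.
Unit clauses found: (~x5).
Count = 1.

1


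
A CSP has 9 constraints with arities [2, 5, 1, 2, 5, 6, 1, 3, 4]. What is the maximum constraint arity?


The arities are: 2, 5, 1, 2, 5, 6, 1, 3, 4.
Scan for the maximum value.
Maximum arity = 6.

6


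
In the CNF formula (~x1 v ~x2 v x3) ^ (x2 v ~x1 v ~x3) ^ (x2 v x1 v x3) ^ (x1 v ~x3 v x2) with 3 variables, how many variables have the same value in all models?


Find all satisfying assignments: 4 model(s).
Check which variables have the same value in every model.
No variable is fixed across all models.
Backbone size = 0.

0


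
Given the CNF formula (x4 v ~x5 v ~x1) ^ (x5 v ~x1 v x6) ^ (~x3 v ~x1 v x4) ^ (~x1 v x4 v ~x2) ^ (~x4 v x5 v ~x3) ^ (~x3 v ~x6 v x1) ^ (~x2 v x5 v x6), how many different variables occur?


Identify each distinct variable in the formula.
Variables found: x1, x2, x3, x4, x5, x6.
Total distinct variables = 6.

6


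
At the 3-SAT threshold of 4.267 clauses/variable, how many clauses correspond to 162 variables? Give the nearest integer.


The 3-SAT phase transition occurs at approximately 4.267 clauses per variable.
m = 4.267 * 162 = 691.254.
Rounded to nearest integer: 691.

691


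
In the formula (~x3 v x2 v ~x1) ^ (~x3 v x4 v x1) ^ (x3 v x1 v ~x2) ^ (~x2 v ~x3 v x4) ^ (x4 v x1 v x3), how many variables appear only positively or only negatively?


A pure literal appears in only one polarity across all clauses.
Pure literals: x4 (positive only).
Count = 1.

1


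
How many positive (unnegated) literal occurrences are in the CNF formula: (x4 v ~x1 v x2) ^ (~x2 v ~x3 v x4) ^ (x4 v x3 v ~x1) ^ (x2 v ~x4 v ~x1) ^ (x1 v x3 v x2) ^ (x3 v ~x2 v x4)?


Scan each clause for unnegated literals.
Clause 1: 2 positive; Clause 2: 1 positive; Clause 3: 2 positive; Clause 4: 1 positive; Clause 5: 3 positive; Clause 6: 2 positive.
Total positive literal occurrences = 11.

11


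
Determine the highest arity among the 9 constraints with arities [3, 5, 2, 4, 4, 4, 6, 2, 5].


The arities are: 3, 5, 2, 4, 4, 4, 6, 2, 5.
Scan for the maximum value.
Maximum arity = 6.

6


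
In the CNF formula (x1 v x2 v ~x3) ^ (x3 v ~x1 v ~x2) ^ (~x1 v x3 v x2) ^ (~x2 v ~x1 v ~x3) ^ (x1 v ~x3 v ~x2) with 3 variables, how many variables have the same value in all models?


Find all satisfying assignments: 3 model(s).
Check which variables have the same value in every model.
No variable is fixed across all models.
Backbone size = 0.

0


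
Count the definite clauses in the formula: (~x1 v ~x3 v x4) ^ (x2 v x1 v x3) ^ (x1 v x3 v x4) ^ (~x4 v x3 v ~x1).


A definite clause has exactly one positive literal.
Clause 1: 1 positive -> definite
Clause 2: 3 positive -> not definite
Clause 3: 3 positive -> not definite
Clause 4: 1 positive -> definite
Definite clause count = 2.

2


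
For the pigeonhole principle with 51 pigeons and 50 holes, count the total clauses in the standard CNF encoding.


The PHP encoding has two parts:
1) At-least-one-hole clauses: 51 (one per pigeon, each with 50 literals).
2) At-most-one-pigeon-per-hole clauses: 50 holes * C(51,2) = 50 * 1275 = 63750.
Total clauses = 51 + 63750 = 63801.

63801


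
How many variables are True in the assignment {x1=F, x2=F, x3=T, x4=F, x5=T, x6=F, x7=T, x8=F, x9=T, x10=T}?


The weight is the number of variables assigned True.
True variables: x3, x5, x7, x9, x10.
Weight = 5.

5


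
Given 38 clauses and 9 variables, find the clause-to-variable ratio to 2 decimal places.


Clause-to-variable ratio = clauses / variables.
38 / 9 = 4.22.

4.22


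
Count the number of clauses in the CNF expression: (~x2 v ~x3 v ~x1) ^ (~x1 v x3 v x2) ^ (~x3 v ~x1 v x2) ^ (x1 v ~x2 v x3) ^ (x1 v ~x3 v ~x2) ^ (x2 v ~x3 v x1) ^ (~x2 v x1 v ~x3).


Each group enclosed in parentheses joined by ^ is one clause.
Counting the conjuncts: 7 clauses.

7


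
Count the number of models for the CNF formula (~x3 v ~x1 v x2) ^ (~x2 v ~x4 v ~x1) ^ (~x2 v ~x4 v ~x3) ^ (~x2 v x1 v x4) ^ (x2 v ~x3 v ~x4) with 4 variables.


Enumerate all 16 truth assignments over 4 variables.
Test each against every clause.
Satisfying assignments found: 8.

8


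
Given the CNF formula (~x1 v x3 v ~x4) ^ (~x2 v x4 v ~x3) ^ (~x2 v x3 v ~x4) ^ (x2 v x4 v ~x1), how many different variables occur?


Identify each distinct variable in the formula.
Variables found: x1, x2, x3, x4.
Total distinct variables = 4.

4


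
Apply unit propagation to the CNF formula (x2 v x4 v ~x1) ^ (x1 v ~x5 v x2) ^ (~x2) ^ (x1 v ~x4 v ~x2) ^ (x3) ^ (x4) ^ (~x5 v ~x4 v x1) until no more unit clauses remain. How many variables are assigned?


Unit propagation repeatedly assigns the literal in any unit clause, then simplifies.
Assignments in order: x2 = F, x3 = T, x4 = T.
No further unit clauses remain.
Total variables assigned = 3.

3


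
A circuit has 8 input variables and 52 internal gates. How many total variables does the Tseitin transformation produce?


The Tseitin transformation introduces one auxiliary variable per gate.
Total variables = inputs + gates = 8 + 52 = 60.

60


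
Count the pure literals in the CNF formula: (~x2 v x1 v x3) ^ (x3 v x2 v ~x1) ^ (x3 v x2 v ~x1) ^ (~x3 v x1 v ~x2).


A pure literal appears in only one polarity across all clauses.
No pure literals found.
Count = 0.

0


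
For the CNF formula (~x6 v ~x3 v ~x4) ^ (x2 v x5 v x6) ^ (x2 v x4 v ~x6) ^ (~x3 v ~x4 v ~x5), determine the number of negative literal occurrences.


Scan each clause for negated literals.
Clause 1: 3 negative; Clause 2: 0 negative; Clause 3: 1 negative; Clause 4: 3 negative.
Total negative literal occurrences = 7.

7


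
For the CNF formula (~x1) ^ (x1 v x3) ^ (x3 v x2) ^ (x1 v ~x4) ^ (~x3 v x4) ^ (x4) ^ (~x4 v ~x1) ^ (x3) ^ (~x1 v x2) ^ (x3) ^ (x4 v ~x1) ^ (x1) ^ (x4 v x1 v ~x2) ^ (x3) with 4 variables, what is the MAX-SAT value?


Enumerate all 16 truth assignments.
For each, count how many of the 14 clauses are satisfied.
The formula is not fully satisfiable, so the maximum is below 14.
Maximum simultaneously satisfiable clauses = 12.

12


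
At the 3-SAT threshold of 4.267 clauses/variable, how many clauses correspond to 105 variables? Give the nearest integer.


The 3-SAT phase transition occurs at approximately 4.267 clauses per variable.
m = 4.267 * 105 = 448.035.
Rounded to nearest integer: 448.

448


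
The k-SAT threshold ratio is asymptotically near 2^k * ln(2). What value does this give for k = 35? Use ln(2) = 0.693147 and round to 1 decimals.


Using the asymptotic formula: threshold ~ 2^k * ln(2).
2^35 = 34359738368.
34359738368 * 0.693147 = 23816349570.6.

23816349570.6


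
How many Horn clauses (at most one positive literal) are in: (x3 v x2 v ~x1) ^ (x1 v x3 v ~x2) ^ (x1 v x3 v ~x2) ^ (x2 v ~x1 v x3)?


A Horn clause has at most one positive literal.
Clause 1: 2 positive lit(s) -> not Horn
Clause 2: 2 positive lit(s) -> not Horn
Clause 3: 2 positive lit(s) -> not Horn
Clause 4: 2 positive lit(s) -> not Horn
Total Horn clauses = 0.

0


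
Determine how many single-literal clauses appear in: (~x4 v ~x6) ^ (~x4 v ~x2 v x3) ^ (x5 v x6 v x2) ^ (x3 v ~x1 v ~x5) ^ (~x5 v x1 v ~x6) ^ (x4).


A unit clause contains exactly one literal.
Unit clauses found: (x4).
Count = 1.

1


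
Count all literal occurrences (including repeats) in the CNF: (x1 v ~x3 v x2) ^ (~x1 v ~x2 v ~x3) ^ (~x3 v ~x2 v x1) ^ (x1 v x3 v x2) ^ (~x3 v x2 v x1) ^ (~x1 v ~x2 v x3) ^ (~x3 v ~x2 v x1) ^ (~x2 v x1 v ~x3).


Clause lengths: 3, 3, 3, 3, 3, 3, 3, 3.
Sum = 3 + 3 + 3 + 3 + 3 + 3 + 3 + 3 = 24.

24


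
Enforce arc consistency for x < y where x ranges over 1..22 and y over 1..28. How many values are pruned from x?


For the constraint x < y, x needs a supporting value in y's domain.
x can be at most 27 (one less than y's maximum).
Valid x values from domain: 22 out of 22.
Pruned = 22 - 22 = 0.

0


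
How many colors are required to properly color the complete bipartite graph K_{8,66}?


K_{8,66} is bipartite by definition: the two parts are independent sets, with every edge crossing between them.
Color all vertices in one part with color 1 and all vertices in the other part with color 2.
Since the graph has at least one edge, one color does not suffice.
Chromatic number = 2.

2


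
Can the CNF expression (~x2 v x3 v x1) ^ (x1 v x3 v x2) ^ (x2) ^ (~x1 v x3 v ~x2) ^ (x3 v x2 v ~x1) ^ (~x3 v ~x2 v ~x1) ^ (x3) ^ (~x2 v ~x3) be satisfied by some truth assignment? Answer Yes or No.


Check all 8 possible truth assignments.
Number of satisfying assignments found: 0.
The formula is unsatisfiable.

No


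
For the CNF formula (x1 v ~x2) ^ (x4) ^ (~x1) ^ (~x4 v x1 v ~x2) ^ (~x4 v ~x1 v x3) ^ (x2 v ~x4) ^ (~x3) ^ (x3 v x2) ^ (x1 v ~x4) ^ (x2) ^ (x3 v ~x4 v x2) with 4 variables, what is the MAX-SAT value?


Enumerate all 16 truth assignments.
For each, count how many of the 11 clauses are satisfied.
The formula is not fully satisfiable, so the maximum is below 11.
Maximum simultaneously satisfiable clauses = 9.

9


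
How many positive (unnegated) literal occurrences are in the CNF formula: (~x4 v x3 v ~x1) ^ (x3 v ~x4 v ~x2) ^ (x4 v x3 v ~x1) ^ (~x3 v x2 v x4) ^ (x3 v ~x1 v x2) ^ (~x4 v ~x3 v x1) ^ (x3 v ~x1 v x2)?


Scan each clause for unnegated literals.
Clause 1: 1 positive; Clause 2: 1 positive; Clause 3: 2 positive; Clause 4: 2 positive; Clause 5: 2 positive; Clause 6: 1 positive; Clause 7: 2 positive.
Total positive literal occurrences = 11.

11


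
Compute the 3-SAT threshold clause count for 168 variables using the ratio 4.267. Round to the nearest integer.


The 3-SAT phase transition occurs at approximately 4.267 clauses per variable.
m = 4.267 * 168 = 716.856.
Rounded to nearest integer: 717.

717


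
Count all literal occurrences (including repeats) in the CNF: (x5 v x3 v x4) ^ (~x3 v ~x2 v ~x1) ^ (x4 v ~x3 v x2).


Clause lengths: 3, 3, 3.
Sum = 3 + 3 + 3 = 9.

9


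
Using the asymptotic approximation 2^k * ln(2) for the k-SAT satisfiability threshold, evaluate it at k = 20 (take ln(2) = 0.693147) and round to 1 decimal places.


Using the asymptotic formula: threshold ~ 2^k * ln(2).
2^20 = 1048576.
1048576 * 0.693147 = 726817.3.

726817.3


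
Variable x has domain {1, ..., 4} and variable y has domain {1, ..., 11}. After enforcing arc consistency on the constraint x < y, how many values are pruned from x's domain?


For the constraint x < y, x needs a supporting value in y's domain.
x can be at most 10 (one less than y's maximum).
Valid x values from domain: 4 out of 4.
Pruned = 4 - 4 = 0.

0


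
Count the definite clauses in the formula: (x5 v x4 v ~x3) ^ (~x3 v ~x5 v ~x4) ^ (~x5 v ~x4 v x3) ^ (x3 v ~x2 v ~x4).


A definite clause has exactly one positive literal.
Clause 1: 2 positive -> not definite
Clause 2: 0 positive -> not definite
Clause 3: 1 positive -> definite
Clause 4: 1 positive -> definite
Definite clause count = 2.

2


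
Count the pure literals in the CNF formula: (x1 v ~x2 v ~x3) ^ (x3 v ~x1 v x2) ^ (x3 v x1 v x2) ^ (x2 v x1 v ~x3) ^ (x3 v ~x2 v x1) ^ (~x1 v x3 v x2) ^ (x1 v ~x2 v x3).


A pure literal appears in only one polarity across all clauses.
No pure literals found.
Count = 0.

0


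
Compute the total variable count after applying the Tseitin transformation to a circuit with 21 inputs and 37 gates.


The Tseitin transformation introduces one auxiliary variable per gate.
Total variables = inputs + gates = 21 + 37 = 58.

58


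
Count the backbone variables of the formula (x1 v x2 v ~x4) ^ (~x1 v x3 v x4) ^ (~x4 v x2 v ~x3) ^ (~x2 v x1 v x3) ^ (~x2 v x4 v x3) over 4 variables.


Find all satisfying assignments: 9 model(s).
Check which variables have the same value in every model.
No variable is fixed across all models.
Backbone size = 0.

0


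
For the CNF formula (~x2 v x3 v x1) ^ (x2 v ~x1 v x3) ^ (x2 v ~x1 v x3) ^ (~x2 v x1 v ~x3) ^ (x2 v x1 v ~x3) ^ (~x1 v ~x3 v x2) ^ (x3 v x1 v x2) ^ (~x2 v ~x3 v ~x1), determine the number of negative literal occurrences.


Scan each clause for negated literals.
Clause 1: 1 negative; Clause 2: 1 negative; Clause 3: 1 negative; Clause 4: 2 negative; Clause 5: 1 negative; Clause 6: 2 negative; Clause 7: 0 negative; Clause 8: 3 negative.
Total negative literal occurrences = 11.

11


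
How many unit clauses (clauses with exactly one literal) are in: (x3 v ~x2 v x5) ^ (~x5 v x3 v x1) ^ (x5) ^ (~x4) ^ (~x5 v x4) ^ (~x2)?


A unit clause contains exactly one literal.
Unit clauses found: (x5), (~x4), (~x2).
Count = 3.

3


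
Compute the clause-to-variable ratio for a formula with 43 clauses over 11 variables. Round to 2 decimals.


Clause-to-variable ratio = clauses / variables.
43 / 11 = 3.91.

3.91


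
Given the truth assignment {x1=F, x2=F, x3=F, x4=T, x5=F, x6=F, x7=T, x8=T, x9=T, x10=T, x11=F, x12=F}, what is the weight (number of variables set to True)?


The weight is the number of variables assigned True.
True variables: x4, x7, x8, x9, x10.
Weight = 5.

5


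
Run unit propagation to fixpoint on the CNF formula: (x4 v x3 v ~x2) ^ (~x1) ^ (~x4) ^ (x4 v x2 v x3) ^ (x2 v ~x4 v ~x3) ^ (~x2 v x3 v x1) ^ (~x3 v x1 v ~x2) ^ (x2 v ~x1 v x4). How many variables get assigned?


Unit propagation repeatedly assigns the literal in any unit clause, then simplifies.
Assignments in order: x1 = F, x4 = F.
No further unit clauses remain.
Total variables assigned = 2.

2


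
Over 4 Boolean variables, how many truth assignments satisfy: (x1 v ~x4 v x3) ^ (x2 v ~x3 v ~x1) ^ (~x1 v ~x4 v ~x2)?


Enumerate all 16 truth assignments over 4 variables.
Test each against every clause.
Satisfying assignments found: 10.

10


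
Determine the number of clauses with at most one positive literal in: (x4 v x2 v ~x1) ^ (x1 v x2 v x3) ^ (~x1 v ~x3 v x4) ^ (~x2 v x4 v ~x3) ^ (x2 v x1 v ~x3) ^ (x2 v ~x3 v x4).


A Horn clause has at most one positive literal.
Clause 1: 2 positive lit(s) -> not Horn
Clause 2: 3 positive lit(s) -> not Horn
Clause 3: 1 positive lit(s) -> Horn
Clause 4: 1 positive lit(s) -> Horn
Clause 5: 2 positive lit(s) -> not Horn
Clause 6: 2 positive lit(s) -> not Horn
Total Horn clauses = 2.

2


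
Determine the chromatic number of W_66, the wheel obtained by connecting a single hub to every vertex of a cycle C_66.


W_66 consists of the cycle C_66 together with a hub vertex adjacent to every cycle vertex.
The cycle C_66 needs 2 colors (even cycle -> 2).
The hub is adjacent to every cycle vertex, so it must receive a new color distinct from all of them.
Chromatic number = 2 + 1 = 3.

3
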